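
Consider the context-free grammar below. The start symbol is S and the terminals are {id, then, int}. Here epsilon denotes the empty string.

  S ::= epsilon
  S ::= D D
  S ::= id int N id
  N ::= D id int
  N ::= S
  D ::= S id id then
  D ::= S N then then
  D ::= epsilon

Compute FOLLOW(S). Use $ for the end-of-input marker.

FIRST(S) = {epsilon, id, then}  (via D D)
FIRST(N) = {epsilon, id, then}  (via D id int, S)
FIRST(D) = {epsilon, id, then}  (via S id id then, S N then then)
FOLLOW(S) includes $ since S is the start symbol.
FOLLOW(N): in S::=id int N id, N is followed by id with FIRST {id}; in D::=S N then then, N is followed by then then with FIRST {then}. Thus FOLLOW(N) = {id, then}.
FOLLOW(S): in N::=S, the suffix after S is empty, so FOLLOW(S) ⊇ FOLLOW(N) = {id, then}; in D::=S id id then, S is followed by id id then with FIRST {id}; in D::=S N then then, S is followed by N then then with FIRST {id, then}. Thus FOLLOW(S) = {$, id, then}.
FOLLOW(D): in S::=D D (occurrence 1), D is followed by D with FIRST {epsilon, id, then}; in S::=D D (occurrence 1), the suffix after D is nullable, so FOLLOW(D) ⊇ FOLLOW(S) = {$, id, then}; in S::=D D (occurrence 2), the suffix after D is empty, so FOLLOW(D) ⊇ FOLLOW(S) = {$, id, then}; in N::=D id int, D is followed by id int with FIRST {id}. Thus FOLLOW(D) = {$, id, then}.

{$, id, then}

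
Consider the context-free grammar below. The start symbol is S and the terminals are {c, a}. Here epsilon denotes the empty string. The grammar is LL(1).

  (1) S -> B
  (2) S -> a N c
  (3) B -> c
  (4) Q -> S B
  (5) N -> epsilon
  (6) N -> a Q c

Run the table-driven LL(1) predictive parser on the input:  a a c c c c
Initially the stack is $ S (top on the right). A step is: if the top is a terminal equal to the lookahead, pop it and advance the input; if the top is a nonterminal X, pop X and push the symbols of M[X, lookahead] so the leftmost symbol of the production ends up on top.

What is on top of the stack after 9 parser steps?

     Stack      Input          Action
  1  $ S        a a c c c c $  expand S -> a N c
  2  $ c N a    a a c c c c $  match a
  3  $ c N      a c c c c $    expand N -> a Q c
  4  $ c c Q a  a c c c c $    match a
  5  $ c c Q    c c c c $      expand Q -> S B
  6  $ c c B S  c c c c $      expand S -> B
  7  $ c c B B  c c c c $      expand B -> c
  8  $ c c B c  c c c c $      match c
  9  $ c c B    c c c $        expand B -> c
Stack after step 9: $ c c c (top = c).

c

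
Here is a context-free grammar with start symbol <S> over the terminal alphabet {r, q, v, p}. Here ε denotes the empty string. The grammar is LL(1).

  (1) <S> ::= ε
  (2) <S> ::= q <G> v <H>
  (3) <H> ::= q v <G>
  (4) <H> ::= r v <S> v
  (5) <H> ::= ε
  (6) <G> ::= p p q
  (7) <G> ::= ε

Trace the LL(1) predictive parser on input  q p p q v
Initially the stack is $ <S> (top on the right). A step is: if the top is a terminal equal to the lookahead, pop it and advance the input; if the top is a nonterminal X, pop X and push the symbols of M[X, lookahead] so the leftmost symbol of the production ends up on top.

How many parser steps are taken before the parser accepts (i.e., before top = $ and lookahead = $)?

     Stack          Input        Action
  1  $ <S>          q p p q v $  expand <S> ::= q <G> v <H>
  2  $ <H> v <G> q  q p p q v $  match q
  3  $ <H> v <G>    p p q v $    expand <G> ::= p p q
  4  $ <H> v q p p  p p q v $    match p
  5  $ <H> v q p    p q v $      match p
  6  $ <H> v q      q v $        match q
  7  $ <H> v        v $          match v
  8  $ <H>          $            expand <H> ::= ε
Accept reached after 8 steps.

8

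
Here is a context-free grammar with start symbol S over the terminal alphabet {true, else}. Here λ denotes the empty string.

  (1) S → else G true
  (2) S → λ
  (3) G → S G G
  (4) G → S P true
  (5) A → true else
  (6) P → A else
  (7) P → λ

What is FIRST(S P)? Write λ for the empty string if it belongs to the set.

{λ, else, true}

FIRST(S): from S→else G true we get {else}; from S→λ we get {λ}. So FIRST(S) = {λ, else}.
FIRST(A): from A→true else we get {true}. So FIRST(A) = {true}.
FIRST(P): from P→A else we get {true}; from P→λ we get {λ}. So FIRST(P) = {λ, true}.
FIRST(G): from G→S G G we get {else, true}; from G→S P true we get {else, true}. So FIRST(G) = {else, true}.
FIRST(S P): take FIRST of each symbol in turn, carrying on past any symbol whose FIRST contains λ; result {λ, else, true}.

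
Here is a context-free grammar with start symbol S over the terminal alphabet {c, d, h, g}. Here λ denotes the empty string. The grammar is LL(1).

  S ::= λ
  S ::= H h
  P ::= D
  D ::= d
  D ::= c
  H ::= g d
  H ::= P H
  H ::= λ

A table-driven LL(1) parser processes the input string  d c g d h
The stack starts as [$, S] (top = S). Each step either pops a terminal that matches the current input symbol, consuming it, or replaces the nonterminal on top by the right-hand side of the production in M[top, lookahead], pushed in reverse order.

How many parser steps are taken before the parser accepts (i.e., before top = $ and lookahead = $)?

13

      Stack    Input        Action
   1  $ S      d c g d h $  expand S ::= H h
   2  $ h H    d c g d h $  expand H ::= P H
   3  $ h H P  d c g d h $  expand P ::= D
   4  $ h H D  d c g d h $  expand D ::= d
   5  $ h H d  d c g d h $  match d
   6  $ h H    c g d h $    expand H ::= P H
   7  $ h H P  c g d h $    expand P ::= D
   8  $ h H D  c g d h $    expand D ::= c
   9  $ h H c  c g d h $    match c
  10  $ h H    g d h $      expand H ::= g d
  11  $ h d g  g d h $      match g
  12  $ h d    d h $        match d
  13  $ h      h $          match h
Accept reached after 13 steps.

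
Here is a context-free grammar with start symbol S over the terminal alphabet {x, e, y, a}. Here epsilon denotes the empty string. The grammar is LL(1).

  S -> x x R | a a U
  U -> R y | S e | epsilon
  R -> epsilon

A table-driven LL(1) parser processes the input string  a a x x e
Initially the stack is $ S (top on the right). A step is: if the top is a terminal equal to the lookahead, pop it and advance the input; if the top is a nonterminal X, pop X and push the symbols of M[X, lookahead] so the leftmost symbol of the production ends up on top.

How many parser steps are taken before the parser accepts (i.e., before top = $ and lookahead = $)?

     Stack      Input        Action
  1  $ S        a a x x e $  expand S -> a a U
  2  $ U a a    a a x x e $  match a
  3  $ U a      a x x e $    match a
  4  $ U        x x e $      expand U -> S e
  5  $ e S      x x e $      expand S -> x x R
  6  $ e R x x  x x e $      match x
  7  $ e R x    x e $        match x
  8  $ e R      e $          expand R -> epsilon
  9  $ e        e $          match e
Accept reached after 9 steps.

9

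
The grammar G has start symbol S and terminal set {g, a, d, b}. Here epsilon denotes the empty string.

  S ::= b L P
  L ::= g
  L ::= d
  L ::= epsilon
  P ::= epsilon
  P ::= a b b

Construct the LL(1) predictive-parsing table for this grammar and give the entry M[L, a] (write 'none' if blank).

L ::= epsilon

FIRST(S): from S::=b L P we get {b}. So FIRST(S) = {b}.
FIRST(L): from L::=g we get {g}; from L::=d we get {d}; from L::=epsilon we get {epsilon}. So FIRST(L) = {epsilon, d, g}.
FIRST(P): from P::=epsilon we get {epsilon}; from P::=a b b we get {a}. So FIRST(P) = {epsilon, a}.
FOLLOW(S) includes $ since S is the start symbol.
FOLLOW(S): S appears on no right-hand side. Thus FOLLOW(S) = {$}.
FOLLOW(L): in S::=b L P, L is followed by P with FIRST {epsilon, a}; in S::=b L P, the suffix after L is nullable, so FOLLOW(L) ⊇ FOLLOW(S) = {$}. Thus FOLLOW(L) = {$, a}.
For L ::= g: FIRST(g) = {g}, so it goes in M[L, t] for t ∈ {g}.
For L ::= d: FIRST(d) = {d}, so it goes in M[L, t] for t ∈ {d}.
For L ::= epsilon: FIRST(epsilon) = {epsilon}, so it goes in M[L, t] for t ∈ {}; since epsilon ∈ FIRST, also for every t ∈ FOLLOW(L) = {$, a}.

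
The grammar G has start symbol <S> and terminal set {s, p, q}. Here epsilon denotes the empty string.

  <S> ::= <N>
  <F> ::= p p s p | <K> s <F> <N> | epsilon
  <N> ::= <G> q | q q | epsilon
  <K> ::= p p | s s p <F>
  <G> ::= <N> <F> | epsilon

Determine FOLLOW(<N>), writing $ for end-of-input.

FIRST(<K>) = {p, s}
FIRST(<F>) = {epsilon, p, s}  (via <K> s <F> <N>)
FIRST(<S>) = {epsilon, p, q, s}  (via <N>)
FIRST(<N>) = {epsilon, p, q, s}  (via <G> q)
FIRST(<G>) = {epsilon, p, q, s}  (via <N> <F>)
FOLLOW(<S>) includes $ since <S> is the start symbol.
FOLLOW(<S>): <S> appears on no right-hand side. Thus FOLLOW(<S>) = {$}.
FOLLOW(<K>): in <F>::=<K> s <F> <N>, <K> is followed by s <F> <N> with FIRST {s}. Thus FOLLOW(<K>) = {s}.
FOLLOW(<G>): in <N>::=<G> q, <G> is followed by q with FIRST {q}. Thus FOLLOW(<G>) = {q}.
FOLLOW(<F>): in <F>::=<K> s <F> <N>, <F> is followed by <N> with FIRST {epsilon, p, q, s}; in <F>::=<K> s <F> <N>, the suffix after <F> is nullable (adds nothing new); in <K>::=s s p <F>, the suffix after <F> is empty, so FOLLOW(<F>) ⊇ FOLLOW(<K>) = {s}; in <G>::=<N> <F>, the suffix after <F> is empty, so FOLLOW(<F>) ⊇ FOLLOW(<G>) = {q}. Thus FOLLOW(<F>) = {p, q, s}.
FOLLOW(<N>): in <S>::=<N>, the suffix after <N> is empty, so FOLLOW(<N>) ⊇ FOLLOW(<S>) = {$}; in <F>::=<K> s <F> <N>, the suffix after <N> is empty, so FOLLOW(<N>) ⊇ FOLLOW(<F>) = {p, q, s}; in <G>::=<N> <F>, <N> is followed by <F> with FIRST {epsilon, p, s}; in <G>::=<N> <F>, the suffix after <N> is nullable, so FOLLOW(<N>) ⊇ FOLLOW(<G>) = {q}. Thus FOLLOW(<N>) = {$, p, q, s}.

{$, p, q, s}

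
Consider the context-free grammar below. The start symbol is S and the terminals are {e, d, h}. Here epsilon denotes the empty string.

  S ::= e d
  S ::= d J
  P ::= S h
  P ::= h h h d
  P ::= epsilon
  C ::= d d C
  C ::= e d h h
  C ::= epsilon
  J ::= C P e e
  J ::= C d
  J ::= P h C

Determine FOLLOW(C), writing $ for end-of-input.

FIRST(S) = {d, e}
FIRST(C) = {epsilon, d, e}
FIRST(P) = {epsilon, d, e, h}  (via S h)
FIRST(J) = {d, e, h}  (via C P e e, C d, P h C)
FOLLOW(S) includes $ since S is the start symbol.
FOLLOW(S): in P::=S h, S is followed by h with FIRST {h}. Thus FOLLOW(S) = {$, h}.
FOLLOW(P): in J::=C P e e, P is followed by e e with FIRST {e}; in J::=P h C, P is followed by h C with FIRST {h}. Thus FOLLOW(P) = {e, h}.
FOLLOW(J): in S::=d J, the suffix after J is empty, so FOLLOW(J) ⊇ FOLLOW(S) = {$, h}. Thus FOLLOW(J) = {$, h}.
FOLLOW(C): in C::=d d C, the suffix after C is empty (adds nothing new); in J::=C P e e, C is followed by P e e with FIRST {d, e, h}; in J::=C d, C is followed by d with FIRST {d}; in J::=P h C, the suffix after C is empty, so FOLLOW(C) ⊇ FOLLOW(J) = {$, h}. Thus FOLLOW(C) = {$, d, e, h}.

{$, d, e, h}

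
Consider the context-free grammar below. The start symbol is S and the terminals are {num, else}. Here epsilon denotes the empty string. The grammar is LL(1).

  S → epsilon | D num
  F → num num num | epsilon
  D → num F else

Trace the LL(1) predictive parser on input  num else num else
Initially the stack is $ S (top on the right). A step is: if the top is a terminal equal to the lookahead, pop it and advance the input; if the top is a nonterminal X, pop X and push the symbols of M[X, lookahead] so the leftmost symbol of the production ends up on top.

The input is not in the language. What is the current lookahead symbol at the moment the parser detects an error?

else

step 1: stack=$ S  input=num else num else $  — expand S → D num
step 2: stack=$ num D  input=num else num else $  — expand D → num F else
step 3: stack=$ num else F num  input=num else num else $  — match num
step 4: stack=$ num else F  input=else num else $  — expand F → epsilon
step 5: stack=$ num else  input=else num else $  — match else
step 6: stack=$ num  input=num else $  — match num
step 7: stack=$  input=else $  — error: stack empty but input remains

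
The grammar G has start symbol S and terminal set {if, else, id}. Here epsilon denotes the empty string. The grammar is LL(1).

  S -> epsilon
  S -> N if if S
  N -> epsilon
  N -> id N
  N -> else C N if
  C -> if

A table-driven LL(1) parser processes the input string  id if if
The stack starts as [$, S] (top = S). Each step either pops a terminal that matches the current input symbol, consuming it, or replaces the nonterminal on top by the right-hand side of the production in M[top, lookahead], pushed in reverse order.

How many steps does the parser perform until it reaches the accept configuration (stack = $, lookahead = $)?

7

step 1: stack=$ S  input=id if if $  — expand S -> N if if S
step 2: stack=$ S if if N  input=id if if $  — expand N -> id N
step 3: stack=$ S if if N id  input=id if if $  — match id
step 4: stack=$ S if if N  input=if if $  — expand N -> epsilon
step 5: stack=$ S if if  input=if if $  — match if
step 6: stack=$ S if  input=if $  — match if
step 7: stack=$ S  input=$  — expand S -> epsilon
Accept reached after 7 steps.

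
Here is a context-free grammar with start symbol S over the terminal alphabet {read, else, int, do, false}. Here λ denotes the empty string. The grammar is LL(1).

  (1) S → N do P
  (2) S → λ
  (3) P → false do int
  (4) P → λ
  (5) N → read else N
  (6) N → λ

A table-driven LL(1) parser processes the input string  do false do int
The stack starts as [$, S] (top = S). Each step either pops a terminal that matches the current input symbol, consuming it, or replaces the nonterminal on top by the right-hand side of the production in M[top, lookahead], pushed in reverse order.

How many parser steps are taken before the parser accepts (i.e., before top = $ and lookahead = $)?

     Stack           Input              Action
  1  $ S             do false do int $  expand S → N do P
  2  $ P do N        do false do int $  expand N → λ
  3  $ P do          do false do int $  match do
  4  $ P             false do int $     expand P → false do int
  5  $ int do false  false do int $     match false
  6  $ int do        do int $           match do
  7  $ int           int $              match int
Accept reached after 7 steps.

7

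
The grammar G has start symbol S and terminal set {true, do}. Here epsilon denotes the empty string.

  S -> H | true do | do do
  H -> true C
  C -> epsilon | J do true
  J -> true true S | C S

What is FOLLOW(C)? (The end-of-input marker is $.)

{$, do, true}

FIRST(H) = {true}
FIRST(S) = {do, true}  (via H)
FIRST(C) = {epsilon, do, true}  (via J do true)
FIRST(J) = {do, true}  (via C S)
FOLLOW(S) includes $ since S is the start symbol.
FOLLOW(J): in C->J do true, J is followed by do true with FIRST {do}. Thus FOLLOW(J) = {do}.
FOLLOW(S): in J->true true S, the suffix after S is empty, so FOLLOW(S) ⊇ FOLLOW(J) = {do}; in J->C S, the suffix after S is empty, so FOLLOW(S) ⊇ FOLLOW(J) = {do}. Thus FOLLOW(S) = {$, do}.
FOLLOW(H): in S->H, the suffix after H is empty, so FOLLOW(H) ⊇ FOLLOW(S) = {$, do}. Thus FOLLOW(H) = {$, do}.
FOLLOW(C): in H->true C, the suffix after C is empty, so FOLLOW(C) ⊇ FOLLOW(H) = {$, do}; in J->C S, C is followed by S with FIRST {do, true}. Thus FOLLOW(C) = {$, do, true}.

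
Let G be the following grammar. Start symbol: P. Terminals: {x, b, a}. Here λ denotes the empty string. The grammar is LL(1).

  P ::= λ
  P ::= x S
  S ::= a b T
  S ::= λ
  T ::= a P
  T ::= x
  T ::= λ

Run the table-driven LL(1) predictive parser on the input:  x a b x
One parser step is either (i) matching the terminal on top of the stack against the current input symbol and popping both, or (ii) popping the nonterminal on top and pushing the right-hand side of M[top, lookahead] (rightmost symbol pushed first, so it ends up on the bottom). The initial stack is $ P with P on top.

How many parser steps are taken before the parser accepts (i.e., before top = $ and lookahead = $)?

     Stack    Input      Action
  1  $ P      x a b x $  expand P ::= x S
  2  $ S x    x a b x $  match x
  3  $ S      a b x $    expand S ::= a b T
  4  $ T b a  a b x $    match a
  5  $ T b    b x $      match b
  6  $ T      x $        expand T ::= x
  7  $ x      x $        match x
Accept reached after 7 steps.

7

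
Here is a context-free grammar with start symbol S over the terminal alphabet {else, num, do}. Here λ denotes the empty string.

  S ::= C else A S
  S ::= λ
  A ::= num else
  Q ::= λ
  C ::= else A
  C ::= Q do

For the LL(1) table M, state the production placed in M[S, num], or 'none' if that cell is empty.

FIRST(A) = {num}
FIRST(Q) = {λ}
FIRST(C) = {do, else}  (via Q do)
FIRST(S) = {λ, do, else}  (via C else A S)
FOLLOW(S) includes $ since S is the start symbol.
FOLLOW(S): in S::=C else A S, the suffix after S is empty (adds nothing new). Thus FOLLOW(S) = {$}.
For S ::= C else A S: FIRST(C else A S) = {do, else}, so it goes in M[S, t] for t ∈ {do, else}.
For S ::= λ: FIRST(λ) = {λ}, so it goes in M[S, t] for t ∈ {}; since λ ∈ FIRST, also for every t ∈ FOLLOW(S) = {$}.
None of these place a production in M[S, num].

none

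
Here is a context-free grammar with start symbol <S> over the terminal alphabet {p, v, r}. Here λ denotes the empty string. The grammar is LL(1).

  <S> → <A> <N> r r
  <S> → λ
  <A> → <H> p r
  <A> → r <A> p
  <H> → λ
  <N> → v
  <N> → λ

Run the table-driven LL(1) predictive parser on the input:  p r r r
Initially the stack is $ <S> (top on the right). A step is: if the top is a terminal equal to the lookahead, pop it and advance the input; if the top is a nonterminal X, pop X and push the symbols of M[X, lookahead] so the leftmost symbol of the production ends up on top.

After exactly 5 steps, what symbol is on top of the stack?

<N>

step 1: stack=$ <S>  input=p r r r $  — expand <S> → <A> <N> r r
step 2: stack=$ r r <N> <A>  input=p r r r $  — expand <A> → <H> p r
step 3: stack=$ r r <N> r p <H>  input=p r r r $  — expand <H> → λ
step 4: stack=$ r r <N> r p  input=p r r r $  — match p
step 5: stack=$ r r <N> r  input=r r r $  — match r
Stack after step 5: $ r r <N> (top = <N>).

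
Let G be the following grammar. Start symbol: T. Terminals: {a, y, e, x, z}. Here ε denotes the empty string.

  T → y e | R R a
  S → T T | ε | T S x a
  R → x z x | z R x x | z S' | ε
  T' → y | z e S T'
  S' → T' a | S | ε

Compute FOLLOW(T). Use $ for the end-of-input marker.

FIRST(R): from R→x z x we get {x}; from R→z R x x we get {z}; from R→z S' we get {z}; from R→ε we get {ε}. So FIRST(R) = {ε, x, z}.
FIRST(T'): from T'→y we get {y}; from T'→z e S T' we get {z}. So FIRST(T') = {y, z}.
FIRST(T): from T→y e we get {y}; from T→R R a we get {a, x, z}. So FIRST(T) = {a, x, y, z}.
FIRST(S): from S→T T we get {a, x, y, z}; from S→ε we get {ε}; from S→T S x a we get {a, x, y, z}. So FIRST(S) = {ε, a, x, y, z}.
FIRST(S'): from S'→T' a we get {y, z}; from S'→S we get {ε, a, x, y, z}; from S'→ε we get {ε}. So FIRST(S') = {ε, a, x, y, z}.
FOLLOW(T) includes $ since T is the start symbol.
FOLLOW(R): in T→R R a (occurrence 1), R is followed by R a with FIRST {a, x, z}; in T→R R a (occurrence 2), R is followed by a with FIRST {a}; in R→z R x x, R is followed by x x with FIRST {x}. Thus FOLLOW(R) = {a, x, z}.
FOLLOW(T'): in T'→z e S T', the suffix after T' is empty (adds nothing new); in S'→T' a, T' is followed by a with FIRST {a}. Thus FOLLOW(T') = {a}.
FOLLOW(S'): in R→z S', the suffix after S' is empty, so FOLLOW(S') ⊇ FOLLOW(R) = {a, x, z}. Thus FOLLOW(S') = {a, x, z}.
FOLLOW(S): in S→T S x a, S is followed by x a with FIRST {x}; in T'→z e S T', S is followed by T' with FIRST {y, z}; in S'→S, the suffix after S is empty, so FOLLOW(S) ⊇ FOLLOW(S') = {a, x, z}. Thus FOLLOW(S) = {a, x, y, z}.
FOLLOW(T): in S→T T (occurrence 1), T is followed by T with FIRST {a, x, y, z}; in S→T T (occurrence 2), the suffix after T is empty, so FOLLOW(T) ⊇ FOLLOW(S) = {a, x, y, z}; in S→T S x a, T is followed by S x a with FIRST {a, x, y, z}. Thus FOLLOW(T) = {$, a, x, y, z}.

{$, a, x, y, z}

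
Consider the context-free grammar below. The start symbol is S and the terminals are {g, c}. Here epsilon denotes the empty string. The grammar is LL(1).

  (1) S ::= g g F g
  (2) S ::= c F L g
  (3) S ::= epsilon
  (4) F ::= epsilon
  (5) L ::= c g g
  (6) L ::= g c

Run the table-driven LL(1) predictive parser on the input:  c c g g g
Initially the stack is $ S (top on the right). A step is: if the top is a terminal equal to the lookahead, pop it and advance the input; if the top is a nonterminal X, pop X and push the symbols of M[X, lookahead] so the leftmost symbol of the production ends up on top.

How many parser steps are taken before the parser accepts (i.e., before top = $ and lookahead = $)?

8

     Stack      Input        Action
  1  $ S        c c g g g $  expand S ::= c F L g
  2  $ g L F c  c c g g g $  match c
  3  $ g L F    c g g g $    expand F ::= epsilon
  4  $ g L      c g g g $    expand L ::= c g g
  5  $ g g g c  c g g g $    match c
  6  $ g g g    g g g $      match g
  7  $ g g      g g $        match g
  8  $ g        g $          match g
Accept reached after 8 steps.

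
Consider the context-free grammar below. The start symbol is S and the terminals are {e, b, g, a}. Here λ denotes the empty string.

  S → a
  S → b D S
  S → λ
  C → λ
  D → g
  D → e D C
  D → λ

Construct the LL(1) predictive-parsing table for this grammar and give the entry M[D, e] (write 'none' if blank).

FIRST(S): from S→a we get {a}; from S→b D S we get {b}; from S→λ we get {λ}. So FIRST(S) = {λ, a, b}.
FIRST(C): from C→λ we get {λ}. So FIRST(C) = {λ}.
FIRST(D): from D→g we get {g}; from D→e D C we get {e}; from D→λ we get {λ}. So FIRST(D) = {λ, e, g}.
FOLLOW(S) includes $ since S is the start symbol.
FOLLOW(S): in S→b D S, the suffix after S is empty (adds nothing new). Thus FOLLOW(S) = {$}.
FOLLOW(D): in S→b D S, D is followed by S with FIRST {λ, a, b}; in S→b D S, the suffix after D is nullable, so FOLLOW(D) ⊇ FOLLOW(S) = {$}; in D→e D C, D is followed by C with FIRST {λ}; in D→e D C, the suffix after D is nullable (adds nothing new). Thus FOLLOW(D) = {$, a, b}.
For D → g: FIRST(g) = {g}, so it goes in M[D, t] for t ∈ {g}.
For D → e D C: FIRST(e D C) = {e}, so it goes in M[D, t] for t ∈ {e}.
For D → λ: FIRST(λ) = {λ}, so it goes in M[D, t] for t ∈ {}; since λ ∈ FIRST, also for every t ∈ FOLLOW(D) = {$, a, b}.

D → e D C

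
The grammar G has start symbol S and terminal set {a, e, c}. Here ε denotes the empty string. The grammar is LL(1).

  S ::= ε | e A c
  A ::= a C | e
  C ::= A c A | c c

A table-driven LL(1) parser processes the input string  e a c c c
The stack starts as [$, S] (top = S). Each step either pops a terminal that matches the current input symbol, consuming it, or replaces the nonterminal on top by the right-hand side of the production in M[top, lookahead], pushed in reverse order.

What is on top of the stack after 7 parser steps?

step 1: stack=$ S  input=e a c c c $  — expand S ::= e A c
step 2: stack=$ c A e  input=e a c c c $  — match e
step 3: stack=$ c A  input=a c c c $  — expand A ::= a C
step 4: stack=$ c C a  input=a c c c $  — match a
step 5: stack=$ c C  input=c c c $  — expand C ::= c c
step 6: stack=$ c c c  input=c c c $  — match c
step 7: stack=$ c c  input=c c $  — match c
Stack after step 7: $ c (top = c).

c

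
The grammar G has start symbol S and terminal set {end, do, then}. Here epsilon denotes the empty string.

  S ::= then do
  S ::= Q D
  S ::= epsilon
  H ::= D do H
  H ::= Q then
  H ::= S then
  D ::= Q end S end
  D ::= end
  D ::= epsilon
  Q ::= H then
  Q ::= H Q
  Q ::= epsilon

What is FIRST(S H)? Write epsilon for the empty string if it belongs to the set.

FIRST(S): from S::=then do we get {then}; from S::=Q D we get {epsilon, do, end, then}; from S::=epsilon we get {epsilon}. So FIRST(S) = {epsilon, do, end, then}.
FIRST(H): from H::=D do H we get {do, end, then}; from H::=Q then we get {do, end, then}; from H::=S then we get {do, end, then}. So FIRST(H) = {do, end, then}.
FIRST(Q): from Q::=H then we get {do, end, then}; from Q::=H Q we get {do, end, then}; from Q::=epsilon we get {epsilon}. So FIRST(Q) = {epsilon, do, end, then}.
FIRST(D): from D::=Q end S end we get {do, end, then}; from D::=end we get {end}; from D::=epsilon we get {epsilon}. So FIRST(D) = {epsilon, do, end, then}.
FIRST(S H): take FIRST of each symbol in turn, carrying on past any symbol whose FIRST contains epsilon; result {do, end, then}.

{do, end, then}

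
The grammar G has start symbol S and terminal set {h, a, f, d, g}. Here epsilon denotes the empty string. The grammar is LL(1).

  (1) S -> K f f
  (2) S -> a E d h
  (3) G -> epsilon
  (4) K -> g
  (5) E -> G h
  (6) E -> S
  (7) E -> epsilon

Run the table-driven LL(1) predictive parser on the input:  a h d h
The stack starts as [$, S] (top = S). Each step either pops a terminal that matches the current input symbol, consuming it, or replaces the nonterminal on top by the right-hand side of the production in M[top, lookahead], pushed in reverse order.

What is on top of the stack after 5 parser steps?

step 1: stack=$ S  input=a h d h $  — expand S -> a E d h
step 2: stack=$ h d E a  input=a h d h $  — match a
step 3: stack=$ h d E  input=h d h $  — expand E -> G h
step 4: stack=$ h d h G  input=h d h $  — expand G -> epsilon
step 5: stack=$ h d h  input=h d h $  — match h
Stack after step 5: $ h d (top = d).

d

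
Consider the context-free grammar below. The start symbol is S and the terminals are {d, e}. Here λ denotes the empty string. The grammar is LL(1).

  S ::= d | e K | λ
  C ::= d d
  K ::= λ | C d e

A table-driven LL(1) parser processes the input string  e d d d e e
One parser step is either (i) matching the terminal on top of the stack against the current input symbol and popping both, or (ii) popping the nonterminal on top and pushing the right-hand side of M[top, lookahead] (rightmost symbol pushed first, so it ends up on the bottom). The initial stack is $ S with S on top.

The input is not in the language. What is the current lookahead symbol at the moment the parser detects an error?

     Stack      Input          Action
  1  $ S        e d d d e e $  expand S ::= e K
  2  $ K e      e d d d e e $  match e
  3  $ K        d d d e e $    expand K ::= C d e
  4  $ e d C    d d d e e $    expand C ::= d d
  5  $ e d d d  d d d e e $    match d
  6  $ e d d    d d e e $      match d
  7  $ e d      d e e $        match d
  8  $ e        e e $          match e
  9  $          e $            error: stack empty but input remains

e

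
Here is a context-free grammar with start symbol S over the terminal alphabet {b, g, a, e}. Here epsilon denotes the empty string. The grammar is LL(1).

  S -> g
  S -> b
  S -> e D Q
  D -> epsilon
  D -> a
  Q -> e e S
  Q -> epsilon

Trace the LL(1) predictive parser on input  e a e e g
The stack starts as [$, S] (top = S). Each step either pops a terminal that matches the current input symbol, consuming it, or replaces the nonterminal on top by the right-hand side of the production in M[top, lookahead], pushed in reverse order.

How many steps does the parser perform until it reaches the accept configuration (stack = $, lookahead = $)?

     Stack    Input        Action
  1  $ S      e a e e g $  expand S -> e D Q
  2  $ Q D e  e a e e g $  match e
  3  $ Q D    a e e g $    expand D -> a
  4  $ Q a    a e e g $    match a
  5  $ Q      e e g $      expand Q -> e e S
  6  $ S e e  e e g $      match e
  7  $ S e    e g $        match e
  8  $ S      g $          expand S -> g
  9  $ g      g $          match g
Accept reached after 9 steps.

9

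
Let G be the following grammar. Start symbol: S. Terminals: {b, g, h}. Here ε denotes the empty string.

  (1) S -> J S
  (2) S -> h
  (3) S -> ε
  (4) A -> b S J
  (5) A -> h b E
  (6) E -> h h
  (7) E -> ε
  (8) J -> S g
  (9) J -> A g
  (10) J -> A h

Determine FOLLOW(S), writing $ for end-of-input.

FIRST(A) = {b, h}
FIRST(E) = {ε, h}
FIRST(S) = {ε, b, g, h}  (via J S)
FIRST(J) = {b, g, h}  (via S g, A g, A h)
FOLLOW(S) includes $ since S is the start symbol.
FOLLOW(S): in S->J S, the suffix after S is empty (adds nothing new); in A->b S J, S is followed by J with FIRST {b, g, h}; in J->S g, S is followed by g with FIRST {g}. Thus FOLLOW(S) = {$, b, g, h}.
FOLLOW(A): in J->A g, A is followed by g with FIRST {g}; in J->A h, A is followed by h with FIRST {h}. Thus FOLLOW(A) = {g, h}.
FOLLOW(E): in A->h b E, the suffix after E is empty, so FOLLOW(E) ⊇ FOLLOW(A) = {g, h}. Thus FOLLOW(E) = {g, h}.
FOLLOW(J): in S->J S, J is followed by S with FIRST {ε, b, g, h}; in S->J S, the suffix after J is nullable, so FOLLOW(J) ⊇ FOLLOW(S) = {$, b, g, h}; in A->b S J, the suffix after J is empty, so FOLLOW(J) ⊇ FOLLOW(A) = {g, h}. Thus FOLLOW(J) = {$, b, g, h}.

{$, b, g, h}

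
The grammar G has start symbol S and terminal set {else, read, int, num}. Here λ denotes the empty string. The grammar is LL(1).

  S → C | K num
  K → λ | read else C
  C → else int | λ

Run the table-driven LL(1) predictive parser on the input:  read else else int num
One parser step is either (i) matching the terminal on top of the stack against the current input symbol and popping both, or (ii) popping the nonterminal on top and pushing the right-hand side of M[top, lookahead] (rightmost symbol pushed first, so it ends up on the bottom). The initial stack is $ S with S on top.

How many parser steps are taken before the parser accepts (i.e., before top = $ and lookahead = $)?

step 1: stack=$ S  input=read else else int num $  — expand S → K num
step 2: stack=$ num K  input=read else else int num $  — expand K → read else C
step 3: stack=$ num C else read  input=read else else int num $  — match read
step 4: stack=$ num C else  input=else else int num $  — match else
step 5: stack=$ num C  input=else int num $  — expand C → else int
step 6: stack=$ num int else  input=else int num $  — match else
step 7: stack=$ num int  input=int num $  — match int
step 8: stack=$ num  input=num $  — match num
Accept reached after 8 steps.

8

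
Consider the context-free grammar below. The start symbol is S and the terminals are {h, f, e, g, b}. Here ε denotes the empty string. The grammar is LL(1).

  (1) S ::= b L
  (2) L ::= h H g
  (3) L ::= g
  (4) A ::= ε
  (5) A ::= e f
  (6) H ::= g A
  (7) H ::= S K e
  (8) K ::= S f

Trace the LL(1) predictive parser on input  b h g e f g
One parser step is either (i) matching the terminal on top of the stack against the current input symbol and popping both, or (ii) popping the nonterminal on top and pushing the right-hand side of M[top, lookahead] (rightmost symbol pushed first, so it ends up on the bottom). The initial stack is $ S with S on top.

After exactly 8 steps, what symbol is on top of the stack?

     Stack    Input          Action
  1  $ S      b h g e f g $  expand S ::= b L
  2  $ L b    b h g e f g $  match b
  3  $ L      h g e f g $    expand L ::= h H g
  4  $ g H h  h g e f g $    match h
  5  $ g H    g e f g $      expand H ::= g A
  6  $ g A g  g e f g $      match g
  7  $ g A    e f g $        expand A ::= e f
  8  $ g f e  e f g $        match e
Stack after step 8: $ g f (top = f).

f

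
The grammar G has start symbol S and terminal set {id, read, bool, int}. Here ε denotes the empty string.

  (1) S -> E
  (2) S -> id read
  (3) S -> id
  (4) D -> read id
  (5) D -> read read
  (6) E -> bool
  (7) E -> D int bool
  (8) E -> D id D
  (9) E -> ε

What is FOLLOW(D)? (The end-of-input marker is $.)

FIRST(D): from D->read id we get {read}; from D->read read we get {read}. So FIRST(D) = {read}.
FIRST(E): from E->bool we get {bool}; from E->D int bool we get {read}; from E->D id D we get {read}; from E->ε we get {ε}. So FIRST(E) = {ε, bool, read}.
FIRST(S): from S->E we get {ε, bool, read}; from S->id read we get {id}; from S->id we get {id}. So FIRST(S) = {ε, bool, id, read}.
FOLLOW(S) includes $ since S is the start symbol.
FOLLOW(S): S appears on no right-hand side. Thus FOLLOW(S) = {$}.
FOLLOW(E): in S->E, the suffix after E is empty, so FOLLOW(E) ⊇ FOLLOW(S) = {$}. Thus FOLLOW(E) = {$}.
FOLLOW(D): in E->D int bool, D is followed by int bool with FIRST {int}; in E->D id D (occurrence 1), D is followed by id D with FIRST {id}; in E->D id D (occurrence 2), the suffix after D is empty, so FOLLOW(D) ⊇ FOLLOW(E) = {$}. Thus FOLLOW(D) = {$, id, int}.

{$, id, int}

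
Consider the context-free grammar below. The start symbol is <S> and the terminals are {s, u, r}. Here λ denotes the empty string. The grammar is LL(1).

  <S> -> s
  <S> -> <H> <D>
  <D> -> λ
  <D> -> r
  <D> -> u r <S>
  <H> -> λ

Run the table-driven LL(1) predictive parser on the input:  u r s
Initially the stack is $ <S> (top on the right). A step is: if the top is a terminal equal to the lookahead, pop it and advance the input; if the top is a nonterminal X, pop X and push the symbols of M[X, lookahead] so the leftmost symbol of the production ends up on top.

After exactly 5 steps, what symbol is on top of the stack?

<S>

     Stack      Input    Action
  1  $ <S>      u r s $  expand <S> -> <H> <D>
  2  $ <D> <H>  u r s $  expand <H> -> λ
  3  $ <D>      u r s $  expand <D> -> u r <S>
  4  $ <S> r u  u r s $  match u
  5  $ <S> r    r s $    match r
Stack after step 5: $ <S> (top = <S>).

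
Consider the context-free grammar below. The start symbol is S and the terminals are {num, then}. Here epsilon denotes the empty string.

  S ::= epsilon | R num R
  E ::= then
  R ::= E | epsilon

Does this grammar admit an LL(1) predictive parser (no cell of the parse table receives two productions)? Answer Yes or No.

FIRST(S) = {epsilon, num, then}
FIRST(E) = {then}
FIRST(R) = {epsilon, then}
FOLLOW(S) = {$}
FOLLOW(E) = {$, num}
FOLLOW(R) = {$, num}
Each cell of M receives at most one production.

Yes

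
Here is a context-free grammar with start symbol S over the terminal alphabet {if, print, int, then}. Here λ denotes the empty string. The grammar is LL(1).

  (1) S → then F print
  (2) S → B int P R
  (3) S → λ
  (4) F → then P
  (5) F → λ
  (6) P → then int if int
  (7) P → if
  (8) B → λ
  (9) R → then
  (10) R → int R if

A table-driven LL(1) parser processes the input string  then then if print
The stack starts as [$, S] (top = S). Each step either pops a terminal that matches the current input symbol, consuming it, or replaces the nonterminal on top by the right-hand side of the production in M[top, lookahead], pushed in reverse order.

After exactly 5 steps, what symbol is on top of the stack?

step 1: stack=$ S  input=then then if print $  — expand S → then F print
step 2: stack=$ print F then  input=then then if print $  — match then
step 3: stack=$ print F  input=then if print $  — expand F → then P
step 4: stack=$ print P then  input=then if print $  — match then
step 5: stack=$ print P  input=if print $  — expand P → if
Stack after step 5: $ print if (top = if).

if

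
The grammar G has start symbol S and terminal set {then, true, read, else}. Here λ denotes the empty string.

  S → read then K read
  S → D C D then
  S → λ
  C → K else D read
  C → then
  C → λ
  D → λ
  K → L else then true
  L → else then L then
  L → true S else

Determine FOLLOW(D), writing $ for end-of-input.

{else, read, then, true}

FIRST(D): from D→λ we get {λ}. So FIRST(D) = {λ}.
FIRST(L): from L→else then L then we get {else}; from L→true S else we get {true}. So FIRST(L) = {else, true}.
FIRST(K): from K→L else then true we get {else, true}. So FIRST(K) = {else, true}.
FIRST(C): from C→K else D read we get {else, true}; from C→then we get {then}; from C→λ we get {λ}. So FIRST(C) = {λ, else, then, true}.
FIRST(S): from S→read then K read we get {read}; from S→D C D then we get {else, then, true}; from S→λ we get {λ}. So FIRST(S) = {λ, else, read, then, true}.
FOLLOW(S) includes $ since S is the start symbol.
FOLLOW(S): in L→true S else, S is followed by else with FIRST {else}. Thus FOLLOW(S) = {$, else}.
FOLLOW(C): in S→D C D then, C is followed by D then with FIRST {then}. Thus FOLLOW(C) = {then}.
FOLLOW(D): in S→D C D then (occurrence 1), D is followed by C D then with FIRST {else, then, true}; in S→D C D then (occurrence 2), D is followed by then with FIRST {then}; in C→K else D read, D is followed by read with FIRST {read}. Thus FOLLOW(D) = {else, read, then, true}.
FOLLOW(K): in S→read then K read, K is followed by read with FIRST {read}; in C→K else D read, K is followed by else D read with FIRST {else}. Thus FOLLOW(K) = {else, read}.
FOLLOW(L): in K→L else then true, L is followed by else then true with FIRST {else}; in L→else then L then, L is followed by then with FIRST {then}. Thus FOLLOW(L) = {else, then}.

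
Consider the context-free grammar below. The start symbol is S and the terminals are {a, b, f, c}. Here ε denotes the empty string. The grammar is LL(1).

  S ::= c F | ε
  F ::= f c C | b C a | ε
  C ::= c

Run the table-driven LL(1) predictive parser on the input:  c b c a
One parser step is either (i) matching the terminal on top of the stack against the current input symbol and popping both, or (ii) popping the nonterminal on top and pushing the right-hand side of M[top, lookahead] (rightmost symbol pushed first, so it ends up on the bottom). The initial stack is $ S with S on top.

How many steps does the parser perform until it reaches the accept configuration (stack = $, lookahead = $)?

     Stack    Input      Action
  1  $ S      c b c a $  expand S ::= c F
  2  $ F c    c b c a $  match c
  3  $ F      b c a $    expand F ::= b C a
  4  $ a C b  b c a $    match b
  5  $ a C    c a $      expand C ::= c
  6  $ a c    c a $      match c
  7  $ a      a $        match a
Accept reached after 7 steps.

7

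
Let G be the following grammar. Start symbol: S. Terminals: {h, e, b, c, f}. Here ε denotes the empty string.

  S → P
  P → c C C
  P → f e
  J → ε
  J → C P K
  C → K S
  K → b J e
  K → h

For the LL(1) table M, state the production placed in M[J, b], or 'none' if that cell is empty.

J → C P K

FIRST(P) = {c, f}
FIRST(K) = {b, h}
FIRST(S) = {c, f}  (via P)
FIRST(C) = {b, h}  (via K S)
FIRST(J) = {ε, b, h}  (via C P K)
FOLLOW(S) includes $ since S is the start symbol.
FOLLOW(J): in K→b J e, J is followed by e with FIRST {e}. Thus FOLLOW(J) = {e}.
For J → ε: FIRST(ε) = {ε}, so it goes in M[J, t] for t ∈ {}; since ε ∈ FIRST, also for every t ∈ FOLLOW(J) = {e}.
For J → C P K: FIRST(C P K) = {b, h}, so it goes in M[J, t] for t ∈ {b, h}.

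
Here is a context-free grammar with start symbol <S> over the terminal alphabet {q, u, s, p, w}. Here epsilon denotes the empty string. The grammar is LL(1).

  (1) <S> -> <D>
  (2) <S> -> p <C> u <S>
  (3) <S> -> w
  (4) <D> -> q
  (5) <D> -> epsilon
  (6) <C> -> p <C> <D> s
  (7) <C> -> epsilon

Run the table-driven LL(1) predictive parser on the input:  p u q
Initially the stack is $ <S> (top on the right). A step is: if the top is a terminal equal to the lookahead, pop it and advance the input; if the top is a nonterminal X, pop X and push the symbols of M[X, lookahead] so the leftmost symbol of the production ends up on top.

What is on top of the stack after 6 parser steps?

q

step 1: stack=$ <S>  input=p u q $  — expand <S> -> p <C> u <S>
step 2: stack=$ <S> u <C> p  input=p u q $  — match p
step 3: stack=$ <S> u <C>  input=u q $  — expand <C> -> epsilon
step 4: stack=$ <S> u  input=u q $  — match u
step 5: stack=$ <S>  input=q $  — expand <S> -> <D>
step 6: stack=$ <D>  input=q $  — expand <D> -> q
Stack after step 6: $ q (top = q).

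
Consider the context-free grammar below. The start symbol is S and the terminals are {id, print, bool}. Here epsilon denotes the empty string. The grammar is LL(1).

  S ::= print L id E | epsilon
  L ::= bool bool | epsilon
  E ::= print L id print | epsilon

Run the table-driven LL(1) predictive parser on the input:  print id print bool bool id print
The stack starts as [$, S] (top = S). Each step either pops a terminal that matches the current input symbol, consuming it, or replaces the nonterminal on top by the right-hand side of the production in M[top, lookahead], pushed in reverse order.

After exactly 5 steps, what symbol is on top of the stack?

print

     Stack           Input                                Action
  1  $ S             print id print bool bool id print $  expand S ::= print L id E
  2  $ E id L print  print id print bool bool id print $  match print
  3  $ E id L        id print bool bool id print $        expand L ::= epsilon
  4  $ E id          id print bool bool id print $        match id
  5  $ E             print bool bool id print $           expand E ::= print L id print
Stack after step 5: $ print id L print (top = print).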